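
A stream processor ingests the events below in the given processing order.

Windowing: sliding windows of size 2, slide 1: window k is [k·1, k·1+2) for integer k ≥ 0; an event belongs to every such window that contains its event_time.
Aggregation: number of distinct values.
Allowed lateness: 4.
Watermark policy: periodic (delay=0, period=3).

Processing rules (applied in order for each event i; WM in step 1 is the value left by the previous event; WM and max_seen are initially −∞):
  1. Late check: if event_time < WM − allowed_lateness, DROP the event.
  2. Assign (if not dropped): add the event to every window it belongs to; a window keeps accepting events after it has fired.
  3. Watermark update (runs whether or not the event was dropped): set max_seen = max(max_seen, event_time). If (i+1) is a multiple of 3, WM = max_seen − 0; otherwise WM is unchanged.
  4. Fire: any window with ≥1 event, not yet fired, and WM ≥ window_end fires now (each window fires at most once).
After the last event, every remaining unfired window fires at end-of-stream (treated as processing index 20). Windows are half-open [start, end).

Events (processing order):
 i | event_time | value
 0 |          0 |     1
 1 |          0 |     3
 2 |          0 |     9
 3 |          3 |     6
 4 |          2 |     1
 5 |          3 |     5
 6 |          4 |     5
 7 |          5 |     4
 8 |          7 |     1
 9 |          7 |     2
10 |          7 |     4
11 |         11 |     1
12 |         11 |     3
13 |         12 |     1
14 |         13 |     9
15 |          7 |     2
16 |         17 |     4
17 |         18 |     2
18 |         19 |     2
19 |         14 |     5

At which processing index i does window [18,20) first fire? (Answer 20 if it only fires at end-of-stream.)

i=0 t=0 v=1: → [0,2); WM=−∞
i=1 t=0 v=3: → [0,2); WM=−∞
i=2 t=0 v=9: → [0,2); WM=0
i=3 t=3 v=6: → [3,5),[2,4); WM=0
i=4 t=2 v=1: → [2,4),[1,3); WM=0
i=5 t=3 v=5: → [3,5),[2,4); WM=3; [0,2) fires=3 [1,3) fires=1
i=6 t=4 v=5: → [4,6),[3,5); WM=3
i=7 t=5 v=4: → [5,7),[4,6); WM=3
i=8 t=7 v=1: → [7,9),[6,8); WM=7; [2,4) fires=3 [3,5) fires=2 [4,6) fires=2 [5,7) fires=1
i=9 t=7 v=2: → [7,9),[6,8); WM=7
i=10 t=7 v=4: → [7,9),[6,8); WM=7
i=11 t=11 v=1: → [11,13),[10,12); WM=11; [6,8) fires=3 [7,9) fires=3
i=12 t=11 v=3: → [11,13),[10,12); WM=11
i=13 t=12 v=1: → [12,14),[11,13); WM=11
i=14 t=13 v=9: → [13,15),[12,14); WM=13; [10,12) fires=2 [11,13) fires=2
i=15 t=7 v=2: DROP (t<13-4); WM=13
i=16 t=17 v=4: → [17,19),[16,18); WM=13
i=17 t=18 v=2: → [18,20),[17,19); WM=18; [12,14) fires=2 [13,15) fires=1 [16,18) fires=1
i=18 t=19 v=2: → [19,21),[18,20); WM=18
i=19 t=14 v=5: → [14,16),[13,15); WM=18; [14,16) fires=1

20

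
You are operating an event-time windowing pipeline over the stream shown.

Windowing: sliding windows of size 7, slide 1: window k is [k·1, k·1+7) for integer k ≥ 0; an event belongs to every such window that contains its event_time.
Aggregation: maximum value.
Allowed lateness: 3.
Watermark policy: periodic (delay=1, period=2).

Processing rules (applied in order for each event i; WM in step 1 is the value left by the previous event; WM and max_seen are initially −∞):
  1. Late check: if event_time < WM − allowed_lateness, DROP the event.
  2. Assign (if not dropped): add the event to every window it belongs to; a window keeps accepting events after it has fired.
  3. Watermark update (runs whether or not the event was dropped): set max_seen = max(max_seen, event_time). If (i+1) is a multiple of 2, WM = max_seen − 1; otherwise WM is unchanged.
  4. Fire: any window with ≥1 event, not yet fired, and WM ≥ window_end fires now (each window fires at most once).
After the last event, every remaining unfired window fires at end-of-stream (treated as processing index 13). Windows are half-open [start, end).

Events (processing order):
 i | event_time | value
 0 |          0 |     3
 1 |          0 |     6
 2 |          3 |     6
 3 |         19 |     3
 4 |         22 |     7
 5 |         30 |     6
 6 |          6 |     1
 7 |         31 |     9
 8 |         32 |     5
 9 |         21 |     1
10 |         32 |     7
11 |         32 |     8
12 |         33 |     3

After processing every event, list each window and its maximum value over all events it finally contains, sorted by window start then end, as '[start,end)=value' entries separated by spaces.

i=0 t=0 v=3: → [0,7); WM=−∞
i=1 t=0 v=6: → [0,7); WM=-1
i=2 t=3 v=6: → [3,10),[2,9),[1,8),[0,7); WM=-1
i=3 t=19 v=3: → [19,26),[18,25),[17,24),[16,23),[15,22),[14,21),[13,20); WM=18; [0,7) fires=6 [1,8) fires=6 [2,9) fires=6 [3,10) fires=6
i=4 t=22 v=7: → [22,29),[21,28),[20,27),[19,26),[18,25),[17,24),[16,23); WM=18
i=5 t=30 v=6: → [30,37),[29,36),[28,35),[27,34),[26,33),[25,32),[24,31); WM=29; [13,20) fires=3 [14,21) fires=3 [15,22) fires=3 [16,23) fires=7 [17,24) fires=7 [18,25) fires=7 [19,26) fires=7 [20,27) fires=7 [21,28) fires=7 [22,29) fires=7
i=6 t=6 v=1: DROP (t<29-3); WM=29
i=7 t=31 v=9: → [31,38),[30,37),[29,36),[28,35),[27,34),[26,33),[25,32); WM=30
i=8 t=32 v=5: → [32,39),[31,38),[30,37),[29,36),[28,35),[27,34),[26,33); WM=30
i=9 t=21 v=1: DROP (t<30-3); WM=31; [24,31) fires=6
i=10 t=32 v=7: → [32,39),[31,38),[30,37),[29,36),[28,35),[27,34),[26,33); WM=31
i=11 t=32 v=8: → [32,39),[31,38),[30,37),[29,36),[28,35),[27,34),[26,33); WM=31
i=12 t=33 v=3: → [33,40),[32,39),[31,38),[30,37),[29,36),[28,35),[27,34); WM=31

[0,7)=6 [1,8)=6 [2,9)=6 [3,10)=6 [13,20)=3 [14,21)=3 [15,22)=3 [16,23)=7 [17,24)=7 [18,25)=7 [19,26)=7 [20,27)=7 [21,28)=7 [22,29)=7 [24,31)=6 [25,32)=9 [26,33)=9 [27,34)=9 [28,35)=9 [29,36)=9 [30,37)=9 [31,38)=9 [32,39)=8 [33,40)=3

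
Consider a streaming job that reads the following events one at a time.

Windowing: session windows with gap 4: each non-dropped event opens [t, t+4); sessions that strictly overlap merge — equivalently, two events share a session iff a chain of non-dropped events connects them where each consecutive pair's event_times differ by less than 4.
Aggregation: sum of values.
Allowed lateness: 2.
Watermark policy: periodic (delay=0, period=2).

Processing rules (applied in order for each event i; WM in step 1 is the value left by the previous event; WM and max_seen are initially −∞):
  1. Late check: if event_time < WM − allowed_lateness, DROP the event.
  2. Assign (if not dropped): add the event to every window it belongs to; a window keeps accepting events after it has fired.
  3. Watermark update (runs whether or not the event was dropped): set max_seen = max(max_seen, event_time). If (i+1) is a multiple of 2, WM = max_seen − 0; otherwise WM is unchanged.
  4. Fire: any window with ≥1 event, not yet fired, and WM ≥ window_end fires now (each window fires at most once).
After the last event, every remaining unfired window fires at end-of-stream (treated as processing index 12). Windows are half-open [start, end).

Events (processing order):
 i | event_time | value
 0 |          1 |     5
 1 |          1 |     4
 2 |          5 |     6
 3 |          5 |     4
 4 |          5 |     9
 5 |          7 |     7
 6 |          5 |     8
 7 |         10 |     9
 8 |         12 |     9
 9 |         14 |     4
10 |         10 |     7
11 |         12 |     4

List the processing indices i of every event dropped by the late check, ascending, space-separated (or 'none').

10

i=0 t=1 v=5: → [1,5); WM=−∞
i=1 t=1 v=4: → [1,5); WM=1
i=2 t=5 v=6: → [5,9); WM=1
i=3 t=5 v=4: → [5,9); WM=5
i=4 t=5 v=9: → [5,9); WM=5
i=5 t=7 v=7: → [5,11); WM=7
i=6 t=5 v=8: → [5,11); WM=7
i=7 t=10 v=9: → [5,14); WM=10
i=8 t=12 v=9: → [5,16); WM=10
i=9 t=14 v=4: → [5,18); WM=14
i=10 t=10 v=7: DROP (t<14-2); WM=14
i=11 t=12 v=4: → [5,18); WM=14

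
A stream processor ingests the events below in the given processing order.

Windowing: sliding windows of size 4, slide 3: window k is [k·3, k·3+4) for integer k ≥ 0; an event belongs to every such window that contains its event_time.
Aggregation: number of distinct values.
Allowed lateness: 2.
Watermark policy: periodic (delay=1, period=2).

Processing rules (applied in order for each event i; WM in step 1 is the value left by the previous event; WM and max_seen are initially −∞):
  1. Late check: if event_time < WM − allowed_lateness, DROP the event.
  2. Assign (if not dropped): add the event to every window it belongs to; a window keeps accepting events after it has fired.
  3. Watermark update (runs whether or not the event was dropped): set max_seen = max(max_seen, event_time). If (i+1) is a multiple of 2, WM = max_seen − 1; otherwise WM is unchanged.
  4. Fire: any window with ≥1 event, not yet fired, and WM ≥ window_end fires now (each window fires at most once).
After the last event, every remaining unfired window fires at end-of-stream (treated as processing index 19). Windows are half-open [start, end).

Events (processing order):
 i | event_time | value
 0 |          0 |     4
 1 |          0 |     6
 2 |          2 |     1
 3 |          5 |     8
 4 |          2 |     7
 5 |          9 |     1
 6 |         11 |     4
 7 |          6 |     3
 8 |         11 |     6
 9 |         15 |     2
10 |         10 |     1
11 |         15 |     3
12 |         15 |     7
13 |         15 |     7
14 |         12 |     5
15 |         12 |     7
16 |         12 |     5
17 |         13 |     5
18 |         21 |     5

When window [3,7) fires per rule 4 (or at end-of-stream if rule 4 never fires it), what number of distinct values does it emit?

i=0 t=0 v=4: → [0,4); WM=−∞
i=1 t=0 v=6: → [0,4); WM=-1
i=2 t=2 v=1: → [0,4); WM=-1
i=3 t=5 v=8: → [3,7); WM=4; [0,4) fires=3
i=4 t=2 v=7: → [0,4); WM=4
i=5 t=9 v=1: → [9,13),[6,10); WM=8; [3,7) fires=1
i=6 t=11 v=4: → [9,13); WM=8
i=7 t=6 v=3: → [6,10),[3,7); WM=10; [6,10) fires=2
i=8 t=11 v=6: → [9,13); WM=10
i=9 t=15 v=2: → [15,19),[12,16); WM=14; [9,13) fires=3
i=10 t=10 v=1: DROP (t<14-2); WM=14
i=11 t=15 v=3: → [15,19),[12,16); WM=14
i=12 t=15 v=7: → [15,19),[12,16); WM=14
i=13 t=15 v=7: → [15,19),[12,16); WM=14
i=14 t=12 v=5: → [12,16),[9,13); WM=14
i=15 t=12 v=7: → [12,16),[9,13); WM=14
i=16 t=12 v=5: → [12,16),[9,13); WM=14
i=17 t=13 v=5: → [12,16); WM=14
i=18 t=21 v=5: → [21,25),[18,22); WM=14

1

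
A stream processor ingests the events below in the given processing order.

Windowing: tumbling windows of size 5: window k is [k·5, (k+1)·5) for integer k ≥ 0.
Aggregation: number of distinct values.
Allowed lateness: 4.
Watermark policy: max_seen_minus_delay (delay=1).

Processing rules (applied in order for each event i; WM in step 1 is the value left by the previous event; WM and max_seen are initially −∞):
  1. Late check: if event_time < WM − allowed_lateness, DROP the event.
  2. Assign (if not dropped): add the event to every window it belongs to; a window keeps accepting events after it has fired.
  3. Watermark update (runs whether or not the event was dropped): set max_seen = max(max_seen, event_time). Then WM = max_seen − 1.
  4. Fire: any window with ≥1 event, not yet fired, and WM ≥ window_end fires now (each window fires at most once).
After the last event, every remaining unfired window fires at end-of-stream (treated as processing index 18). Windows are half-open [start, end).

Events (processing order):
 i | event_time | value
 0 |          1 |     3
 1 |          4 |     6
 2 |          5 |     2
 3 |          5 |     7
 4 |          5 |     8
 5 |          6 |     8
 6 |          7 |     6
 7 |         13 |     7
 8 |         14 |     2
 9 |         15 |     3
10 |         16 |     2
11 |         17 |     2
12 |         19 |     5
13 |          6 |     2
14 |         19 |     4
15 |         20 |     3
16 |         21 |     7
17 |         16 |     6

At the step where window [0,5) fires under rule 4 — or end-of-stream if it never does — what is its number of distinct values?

i=0 t=1 v=3: → [0,5); WM=0
i=1 t=4 v=6: → [0,5); WM=3
i=2 t=5 v=2: → [5,10); WM=4
i=3 t=5 v=7: → [5,10); WM=4
i=4 t=5 v=8: → [5,10); WM=4
i=5 t=6 v=8: → [5,10); WM=5; [0,5) fires=2
i=6 t=7 v=6: → [5,10); WM=6
i=7 t=13 v=7: → [10,15); WM=12; [5,10) fires=4
i=8 t=14 v=2: → [10,15); WM=13
i=9 t=15 v=3: → [15,20); WM=14
i=10 t=16 v=2: → [15,20); WM=15; [10,15) fires=2
i=11 t=17 v=2: → [15,20); WM=16
i=12 t=19 v=5: → [15,20); WM=18
i=13 t=6 v=2: DROP (t<18-4); WM=18
i=14 t=19 v=4: → [15,20); WM=18
i=15 t=20 v=3: → [20,25); WM=19
i=16 t=21 v=7: → [20,25); WM=20; [15,20) fires=4
i=17 t=16 v=6: → [15,20); WM=20

2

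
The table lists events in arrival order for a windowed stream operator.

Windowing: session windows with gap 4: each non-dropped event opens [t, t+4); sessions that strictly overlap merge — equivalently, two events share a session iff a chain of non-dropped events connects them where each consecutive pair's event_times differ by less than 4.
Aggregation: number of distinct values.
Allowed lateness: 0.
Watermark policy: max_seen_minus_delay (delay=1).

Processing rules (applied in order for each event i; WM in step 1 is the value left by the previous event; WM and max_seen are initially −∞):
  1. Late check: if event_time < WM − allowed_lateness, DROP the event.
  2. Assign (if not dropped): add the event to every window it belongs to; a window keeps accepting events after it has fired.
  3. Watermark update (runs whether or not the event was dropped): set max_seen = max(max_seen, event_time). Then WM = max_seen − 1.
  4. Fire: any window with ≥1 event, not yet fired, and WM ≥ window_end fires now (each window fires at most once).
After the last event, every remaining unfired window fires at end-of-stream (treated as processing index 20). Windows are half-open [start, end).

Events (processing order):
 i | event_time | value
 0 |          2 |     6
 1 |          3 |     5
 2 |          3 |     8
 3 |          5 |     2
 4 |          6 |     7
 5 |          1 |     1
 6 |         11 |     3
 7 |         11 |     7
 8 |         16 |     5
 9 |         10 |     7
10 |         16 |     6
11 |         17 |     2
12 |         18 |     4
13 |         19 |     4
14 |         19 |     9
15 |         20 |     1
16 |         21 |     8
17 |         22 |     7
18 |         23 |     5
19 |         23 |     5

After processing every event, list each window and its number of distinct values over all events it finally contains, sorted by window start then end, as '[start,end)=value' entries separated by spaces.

i=0 t=2 v=6: → [2,6); WM=1
i=1 t=3 v=5: → [2,7); WM=2
i=2 t=3 v=8: → [2,7); WM=2
i=3 t=5 v=2: → [2,9); WM=4
i=4 t=6 v=7: → [2,10); WM=5
i=5 t=1 v=1: DROP (t<5-0); WM=5
i=6 t=11 v=3: → [11,15); WM=10
i=7 t=11 v=7: → [11,15); WM=10
i=8 t=16 v=5: → [16,20); WM=15
i=9 t=10 v=7: DROP (t<15-0); WM=15
i=10 t=16 v=6: → [16,20); WM=15
i=11 t=17 v=2: → [16,21); WM=16
i=12 t=18 v=4: → [16,22); WM=17
i=13 t=19 v=4: → [16,23); WM=18
i=14 t=19 v=9: → [16,23); WM=18
i=15 t=20 v=1: → [16,24); WM=19
i=16 t=21 v=8: → [16,25); WM=20
i=17 t=22 v=7: → [16,26); WM=21
i=18 t=23 v=5: → [16,27); WM=22
i=19 t=23 v=5: → [16,27); WM=22

[2,10)=5 [11,15)=2 [16,27)=8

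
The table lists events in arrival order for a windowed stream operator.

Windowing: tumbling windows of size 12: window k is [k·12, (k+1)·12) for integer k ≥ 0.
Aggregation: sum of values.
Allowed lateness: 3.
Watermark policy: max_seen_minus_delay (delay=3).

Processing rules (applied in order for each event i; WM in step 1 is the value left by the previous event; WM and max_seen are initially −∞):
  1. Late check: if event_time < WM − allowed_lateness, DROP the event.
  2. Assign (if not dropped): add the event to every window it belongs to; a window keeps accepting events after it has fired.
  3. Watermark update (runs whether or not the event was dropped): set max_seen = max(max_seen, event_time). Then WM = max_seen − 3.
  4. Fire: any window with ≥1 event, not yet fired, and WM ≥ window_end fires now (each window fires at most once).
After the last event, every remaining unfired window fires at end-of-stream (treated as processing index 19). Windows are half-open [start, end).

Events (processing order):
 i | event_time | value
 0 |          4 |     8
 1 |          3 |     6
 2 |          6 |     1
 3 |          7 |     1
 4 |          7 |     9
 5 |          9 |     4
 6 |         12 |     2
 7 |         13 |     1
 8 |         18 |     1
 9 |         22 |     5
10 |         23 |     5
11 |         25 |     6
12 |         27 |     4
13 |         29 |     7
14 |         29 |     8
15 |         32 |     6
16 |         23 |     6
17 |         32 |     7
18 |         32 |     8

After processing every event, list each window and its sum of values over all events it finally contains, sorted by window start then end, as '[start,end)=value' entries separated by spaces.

[0,12)=29 [12,24)=14 [24,36)=46

i=0 t=4 v=8: → [0,12); WM=1
i=1 t=3 v=6: → [0,12); WM=1
i=2 t=6 v=1: → [0,12); WM=3
i=3 t=7 v=1: → [0,12); WM=4
i=4 t=7 v=9: → [0,12); WM=4
i=5 t=9 v=4: → [0,12); WM=6
i=6 t=12 v=2: → [12,24); WM=9
i=7 t=13 v=1: → [12,24); WM=10
i=8 t=18 v=1: → [12,24); WM=15; [0,12) fires=29
i=9 t=22 v=5: → [12,24); WM=19
i=10 t=23 v=5: → [12,24); WM=20
i=11 t=25 v=6: → [24,36); WM=22
i=12 t=27 v=4: → [24,36); WM=24; [12,24) fires=14
i=13 t=29 v=7: → [24,36); WM=26
i=14 t=29 v=8: → [24,36); WM=26
i=15 t=32 v=6: → [24,36); WM=29
i=16 t=23 v=6: DROP (t<29-3); WM=29
i=17 t=32 v=7: → [24,36); WM=29
i=18 t=32 v=8: → [24,36); WM=29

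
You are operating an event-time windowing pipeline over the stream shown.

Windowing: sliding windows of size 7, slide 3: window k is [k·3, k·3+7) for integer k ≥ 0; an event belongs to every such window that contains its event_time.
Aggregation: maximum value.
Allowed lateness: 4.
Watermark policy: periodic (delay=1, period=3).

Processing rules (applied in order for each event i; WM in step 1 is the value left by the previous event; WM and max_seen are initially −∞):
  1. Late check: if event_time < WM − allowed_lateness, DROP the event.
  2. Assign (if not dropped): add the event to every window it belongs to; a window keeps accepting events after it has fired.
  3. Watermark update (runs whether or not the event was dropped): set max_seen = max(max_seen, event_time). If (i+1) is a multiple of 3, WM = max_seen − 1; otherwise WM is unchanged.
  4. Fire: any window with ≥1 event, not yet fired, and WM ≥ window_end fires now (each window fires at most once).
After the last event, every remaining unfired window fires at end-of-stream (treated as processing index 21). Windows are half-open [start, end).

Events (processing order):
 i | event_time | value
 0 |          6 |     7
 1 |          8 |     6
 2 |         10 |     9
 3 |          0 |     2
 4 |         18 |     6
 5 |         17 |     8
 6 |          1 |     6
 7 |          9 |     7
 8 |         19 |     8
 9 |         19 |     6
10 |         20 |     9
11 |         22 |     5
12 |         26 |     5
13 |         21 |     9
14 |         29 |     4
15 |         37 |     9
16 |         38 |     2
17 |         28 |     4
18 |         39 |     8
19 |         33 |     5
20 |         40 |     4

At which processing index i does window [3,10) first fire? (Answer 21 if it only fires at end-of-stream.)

i=0 t=6 v=7: → [6,13),[3,10),[0,7); WM=−∞
i=1 t=8 v=6: → [6,13),[3,10); WM=−∞
i=2 t=10 v=9: → [9,16),[6,13); WM=9; [0,7) fires=7
i=3 t=0 v=2: DROP (t<9-4); WM=9
i=4 t=18 v=6: → [18,25),[15,22),[12,19); WM=9
i=5 t=17 v=8: → [15,22),[12,19); WM=17; [3,10) fires=7 [6,13) fires=9 [9,16) fires=9
i=6 t=1 v=6: DROP (t<17-4); WM=17
i=7 t=9 v=7: DROP (t<17-4); WM=17
i=8 t=19 v=8: → [18,25),[15,22); WM=18
i=9 t=19 v=6: → [18,25),[15,22); WM=18
i=10 t=20 v=9: → [18,25),[15,22); WM=18
i=11 t=22 v=5: → [21,28),[18,25); WM=21; [12,19) fires=8
i=12 t=26 v=5: → [24,31),[21,28); WM=21
i=13 t=21 v=9: → [21,28),[18,25),[15,22); WM=21
i=14 t=29 v=4: → [27,34),[24,31); WM=28; [15,22) fires=9 [18,25) fires=9 [21,28) fires=9
i=15 t=37 v=9: → [36,43),[33,40); WM=28
i=16 t=38 v=2: → [36,43),[33,40); WM=28
i=17 t=28 v=4: → [27,34),[24,31); WM=37; [24,31) fires=5 [27,34) fires=4
i=18 t=39 v=8: → [39,46),[36,43),[33,40); WM=37
i=19 t=33 v=5: → [33,40),[30,37),[27,34); WM=37; [30,37) fires=5
i=20 t=40 v=4: → [39,46),[36,43); WM=39

5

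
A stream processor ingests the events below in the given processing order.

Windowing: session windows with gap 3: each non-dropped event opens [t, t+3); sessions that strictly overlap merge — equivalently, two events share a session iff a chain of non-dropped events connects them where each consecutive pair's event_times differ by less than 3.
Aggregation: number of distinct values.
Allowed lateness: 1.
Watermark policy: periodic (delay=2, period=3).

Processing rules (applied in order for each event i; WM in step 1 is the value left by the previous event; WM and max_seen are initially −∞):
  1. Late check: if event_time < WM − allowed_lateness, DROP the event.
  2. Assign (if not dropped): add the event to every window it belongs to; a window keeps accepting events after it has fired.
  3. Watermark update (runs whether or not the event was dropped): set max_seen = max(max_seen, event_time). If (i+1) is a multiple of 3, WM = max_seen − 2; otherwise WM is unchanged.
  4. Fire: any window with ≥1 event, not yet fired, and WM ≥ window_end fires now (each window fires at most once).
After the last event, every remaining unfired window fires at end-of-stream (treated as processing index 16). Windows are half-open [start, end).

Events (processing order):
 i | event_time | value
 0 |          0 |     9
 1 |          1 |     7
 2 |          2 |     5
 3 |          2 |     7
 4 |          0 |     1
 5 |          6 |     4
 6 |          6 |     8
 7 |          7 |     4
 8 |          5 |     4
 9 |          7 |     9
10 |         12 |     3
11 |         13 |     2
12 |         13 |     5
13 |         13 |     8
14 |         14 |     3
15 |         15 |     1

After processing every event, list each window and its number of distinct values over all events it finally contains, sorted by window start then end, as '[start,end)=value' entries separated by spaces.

[0,5)=4 [5,10)=3 [12,18)=5

i=0 t=0 v=9: → [0,3); WM=−∞
i=1 t=1 v=7: → [0,4); WM=−∞
i=2 t=2 v=5: → [0,5); WM=0
i=3 t=2 v=7: → [0,5); WM=0
i=4 t=0 v=1: → [0,5); WM=0
i=5 t=6 v=4: → [6,9); WM=4
i=6 t=6 v=8: → [6,9); WM=4
i=7 t=7 v=4: → [6,10); WM=4
i=8 t=5 v=4: → [5,10); WM=5
i=9 t=7 v=9: → [5,10); WM=5
i=10 t=12 v=3: → [12,15); WM=5
i=11 t=13 v=2: → [12,16); WM=11
i=12 t=13 v=5: → [12,16); WM=11
i=13 t=13 v=8: → [12,16); WM=11
i=14 t=14 v=3: → [12,17); WM=12
i=15 t=15 v=1: → [12,18); WM=12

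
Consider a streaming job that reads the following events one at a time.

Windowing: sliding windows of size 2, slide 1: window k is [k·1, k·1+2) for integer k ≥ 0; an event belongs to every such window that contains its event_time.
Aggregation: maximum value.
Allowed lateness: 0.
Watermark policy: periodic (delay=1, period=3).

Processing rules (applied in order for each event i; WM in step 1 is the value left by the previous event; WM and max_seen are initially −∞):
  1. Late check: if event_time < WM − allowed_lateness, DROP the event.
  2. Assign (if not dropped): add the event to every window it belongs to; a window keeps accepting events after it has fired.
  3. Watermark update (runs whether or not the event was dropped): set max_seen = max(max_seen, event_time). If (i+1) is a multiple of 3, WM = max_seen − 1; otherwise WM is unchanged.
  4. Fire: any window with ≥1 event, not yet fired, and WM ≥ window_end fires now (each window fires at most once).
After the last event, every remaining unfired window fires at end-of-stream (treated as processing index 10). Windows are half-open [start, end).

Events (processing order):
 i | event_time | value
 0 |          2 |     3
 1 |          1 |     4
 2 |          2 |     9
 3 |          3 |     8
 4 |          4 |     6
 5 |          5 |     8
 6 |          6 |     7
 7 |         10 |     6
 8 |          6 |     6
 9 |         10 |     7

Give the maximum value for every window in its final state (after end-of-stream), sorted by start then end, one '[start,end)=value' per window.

[0,2)=4 [1,3)=9 [2,4)=9 [3,5)=8 [4,6)=8 [5,7)=8 [6,8)=7 [9,11)=7 [10,12)=7

i=0 t=2 v=3: → [2,4),[1,3); WM=−∞
i=1 t=1 v=4: → [1,3),[0,2); WM=−∞
i=2 t=2 v=9: → [2,4),[1,3); WM=1
i=3 t=3 v=8: → [3,5),[2,4); WM=1
i=4 t=4 v=6: → [4,6),[3,5); WM=1
i=5 t=5 v=8: → [5,7),[4,6); WM=4; [0,2) fires=4 [1,3) fires=9 [2,4) fires=9
i=6 t=6 v=7: → [6,8),[5,7); WM=4
i=7 t=10 v=6: → [10,12),[9,11); WM=4
i=8 t=6 v=6: → [6,8),[5,7); WM=9; [3,5) fires=8 [4,6) fires=8 [5,7) fires=8 [6,8) fires=7
i=9 t=10 v=7: → [10,12),[9,11); WM=9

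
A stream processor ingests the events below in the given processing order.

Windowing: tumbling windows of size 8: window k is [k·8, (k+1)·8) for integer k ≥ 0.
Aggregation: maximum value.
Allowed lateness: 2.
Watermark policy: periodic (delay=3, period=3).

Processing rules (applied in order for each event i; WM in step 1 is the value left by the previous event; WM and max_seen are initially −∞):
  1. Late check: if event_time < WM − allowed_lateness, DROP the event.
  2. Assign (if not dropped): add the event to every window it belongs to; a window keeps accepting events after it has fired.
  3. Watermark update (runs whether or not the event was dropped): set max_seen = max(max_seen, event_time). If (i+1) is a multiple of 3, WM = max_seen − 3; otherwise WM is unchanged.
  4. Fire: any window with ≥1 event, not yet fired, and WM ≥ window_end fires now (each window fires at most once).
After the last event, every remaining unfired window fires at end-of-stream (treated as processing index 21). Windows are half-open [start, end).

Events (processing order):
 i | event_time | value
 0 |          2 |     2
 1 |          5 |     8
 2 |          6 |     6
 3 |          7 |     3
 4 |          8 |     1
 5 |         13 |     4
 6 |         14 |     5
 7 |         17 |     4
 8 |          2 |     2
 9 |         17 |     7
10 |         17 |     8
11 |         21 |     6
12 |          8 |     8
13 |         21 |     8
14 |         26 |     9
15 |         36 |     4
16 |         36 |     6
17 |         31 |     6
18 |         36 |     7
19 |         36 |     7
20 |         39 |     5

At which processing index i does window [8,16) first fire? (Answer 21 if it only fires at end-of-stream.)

i=0 t=2 v=2: → [0,8); WM=−∞
i=1 t=5 v=8: → [0,8); WM=−∞
i=2 t=6 v=6: → [0,8); WM=3
i=3 t=7 v=3: → [0,8); WM=3
i=4 t=8 v=1: → [8,16); WM=3
i=5 t=13 v=4: → [8,16); WM=10; [0,8) fires=8
i=6 t=14 v=5: → [8,16); WM=10
i=7 t=17 v=4: → [16,24); WM=10
i=8 t=2 v=2: DROP (t<10-2); WM=14
i=9 t=17 v=7: → [16,24); WM=14
i=10 t=17 v=8: → [16,24); WM=14
i=11 t=21 v=6: → [16,24); WM=18; [8,16) fires=5
i=12 t=8 v=8: DROP (t<18-2); WM=18
i=13 t=21 v=8: → [16,24); WM=18
i=14 t=26 v=9: → [24,32); WM=23
i=15 t=36 v=4: → [32,40); WM=23
i=16 t=36 v=6: → [32,40); WM=23
i=17 t=31 v=6: → [24,32); WM=33; [16,24) fires=8 [24,32) fires=9
i=18 t=36 v=7: → [32,40); WM=33
i=19 t=36 v=7: → [32,40); WM=33
i=20 t=39 v=5: → [32,40); WM=36

11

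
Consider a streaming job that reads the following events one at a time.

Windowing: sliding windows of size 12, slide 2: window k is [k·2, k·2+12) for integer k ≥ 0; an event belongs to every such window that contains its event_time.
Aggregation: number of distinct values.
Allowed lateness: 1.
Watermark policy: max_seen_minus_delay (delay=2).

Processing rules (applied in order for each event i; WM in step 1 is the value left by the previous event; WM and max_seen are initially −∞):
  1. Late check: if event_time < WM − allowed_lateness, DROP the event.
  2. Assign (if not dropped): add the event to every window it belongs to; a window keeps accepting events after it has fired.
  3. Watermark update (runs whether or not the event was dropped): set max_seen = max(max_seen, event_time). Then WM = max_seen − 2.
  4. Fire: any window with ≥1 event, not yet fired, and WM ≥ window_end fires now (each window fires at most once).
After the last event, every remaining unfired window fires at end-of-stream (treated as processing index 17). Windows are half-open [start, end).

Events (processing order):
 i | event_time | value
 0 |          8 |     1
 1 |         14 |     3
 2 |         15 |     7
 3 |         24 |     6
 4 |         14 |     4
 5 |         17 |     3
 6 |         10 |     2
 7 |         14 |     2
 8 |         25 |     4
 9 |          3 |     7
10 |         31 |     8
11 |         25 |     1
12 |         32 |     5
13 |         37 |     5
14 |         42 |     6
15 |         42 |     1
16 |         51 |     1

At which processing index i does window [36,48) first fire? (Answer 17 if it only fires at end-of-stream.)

i=0 t=8 v=1: → [8,20),[6,18),[4,16),[2,14),[0,12); WM=6
i=1 t=14 v=3: → [14,26),[12,24),[10,22),[8,20),[6,18),[4,16); WM=12; [0,12) fires=1
i=2 t=15 v=7: → [14,26),[12,24),[10,22),[8,20),[6,18),[4,16); WM=13
i=3 t=24 v=6: → [24,36),[22,34),[20,32),[18,30),[16,28),[14,26); WM=22; [2,14) fires=1 [4,16) fires=3 [6,18) fires=3 [8,20) fires=3 [10,22) fires=2
i=4 t=14 v=4: DROP (t<22-1); WM=22
i=5 t=17 v=3: DROP (t<22-1); WM=22
i=6 t=10 v=2: DROP (t<22-1); WM=22
i=7 t=14 v=2: DROP (t<22-1); WM=22
i=8 t=25 v=4: → [24,36),[22,34),[20,32),[18,30),[16,28),[14,26); WM=23
i=9 t=3 v=7: DROP (t<23-1); WM=23
i=10 t=31 v=8: → [30,42),[28,40),[26,38),[24,36),[22,34),[20,32); WM=29; [12,24) fires=2 [14,26) fires=4 [16,28) fires=2
i=11 t=25 v=1: DROP (t<29-1); WM=29
i=12 t=32 v=5: → [32,44),[30,42),[28,40),[26,38),[24,36),[22,34); WM=30; [18,30) fires=2
i=13 t=37 v=5: → [36,48),[34,46),[32,44),[30,42),[28,40),[26,38); WM=35; [20,32) fires=3 [22,34) fires=4
i=14 t=42 v=6: → [42,54),[40,52),[38,50),[36,48),[34,46),[32,44); WM=40; [24,36) fires=4 [26,38) fires=2 [28,40) fires=2
i=15 t=42 v=1: → [42,54),[40,52),[38,50),[36,48),[34,46),[32,44); WM=40
i=16 t=51 v=1: → [50,62),[48,60),[46,58),[44,56),[42,54),[40,52); WM=49; [30,42) fires=2 [32,44) fires=3 [34,46) fires=3 [36,48) fires=3

16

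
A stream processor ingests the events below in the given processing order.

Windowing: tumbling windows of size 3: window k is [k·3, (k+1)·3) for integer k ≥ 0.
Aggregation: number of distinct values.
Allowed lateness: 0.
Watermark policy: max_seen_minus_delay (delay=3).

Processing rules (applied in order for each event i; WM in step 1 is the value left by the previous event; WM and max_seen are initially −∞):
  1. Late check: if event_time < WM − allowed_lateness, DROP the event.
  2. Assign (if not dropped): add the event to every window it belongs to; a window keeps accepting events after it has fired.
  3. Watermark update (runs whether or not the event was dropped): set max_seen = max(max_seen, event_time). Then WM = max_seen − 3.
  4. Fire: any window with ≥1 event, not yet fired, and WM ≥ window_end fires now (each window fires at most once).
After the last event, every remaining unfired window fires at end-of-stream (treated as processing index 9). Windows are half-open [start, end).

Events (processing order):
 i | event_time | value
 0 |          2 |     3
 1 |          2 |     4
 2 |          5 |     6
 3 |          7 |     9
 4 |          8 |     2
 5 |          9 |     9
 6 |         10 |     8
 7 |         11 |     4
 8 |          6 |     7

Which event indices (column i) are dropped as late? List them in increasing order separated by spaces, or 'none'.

i=0 t=2 v=3: → [0,3); WM=-1
i=1 t=2 v=4: → [0,3); WM=-1
i=2 t=5 v=6: → [3,6); WM=2
i=3 t=7 v=9: → [6,9); WM=4; [0,3) fires=2
i=4 t=8 v=2: → [6,9); WM=5
i=5 t=9 v=9: → [9,12); WM=6; [3,6) fires=1
i=6 t=10 v=8: → [9,12); WM=7
i=7 t=11 v=4: → [9,12); WM=8
i=8 t=6 v=7: DROP (t<8-0); WM=8

8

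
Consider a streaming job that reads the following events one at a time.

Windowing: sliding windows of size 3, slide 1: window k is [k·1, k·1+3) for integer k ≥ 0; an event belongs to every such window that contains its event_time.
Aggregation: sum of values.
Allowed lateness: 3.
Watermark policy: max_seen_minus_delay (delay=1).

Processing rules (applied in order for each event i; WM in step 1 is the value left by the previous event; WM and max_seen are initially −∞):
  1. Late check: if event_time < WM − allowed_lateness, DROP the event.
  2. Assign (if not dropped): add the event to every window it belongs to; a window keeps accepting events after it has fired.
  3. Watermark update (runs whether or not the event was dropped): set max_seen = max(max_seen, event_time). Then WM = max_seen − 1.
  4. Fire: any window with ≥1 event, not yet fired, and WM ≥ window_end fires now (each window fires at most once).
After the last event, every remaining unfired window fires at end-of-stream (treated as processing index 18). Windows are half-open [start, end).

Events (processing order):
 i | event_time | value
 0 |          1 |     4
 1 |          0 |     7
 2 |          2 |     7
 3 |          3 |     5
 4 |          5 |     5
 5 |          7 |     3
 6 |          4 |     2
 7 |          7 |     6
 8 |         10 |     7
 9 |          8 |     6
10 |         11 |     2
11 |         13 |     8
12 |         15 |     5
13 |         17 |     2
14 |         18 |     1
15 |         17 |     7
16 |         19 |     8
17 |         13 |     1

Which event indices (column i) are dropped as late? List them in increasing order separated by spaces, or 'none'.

i=0 t=1 v=4: → [1,4),[0,3); WM=0
i=1 t=0 v=7: → [0,3); WM=0
i=2 t=2 v=7: → [2,5),[1,4),[0,3); WM=1
i=3 t=3 v=5: → [3,6),[2,5),[1,4); WM=2
i=4 t=5 v=5: → [5,8),[4,7),[3,6); WM=4; [0,3) fires=18 [1,4) fires=16
i=5 t=7 v=3: → [7,10),[6,9),[5,8); WM=6; [2,5) fires=12 [3,6) fires=10
i=6 t=4 v=2: → [4,7),[3,6),[2,5); WM=6
i=7 t=7 v=6: → [7,10),[6,9),[5,8); WM=6
i=8 t=10 v=7: → [10,13),[9,12),[8,11); WM=9; [4,7) fires=7 [5,8) fires=14 [6,9) fires=9
i=9 t=8 v=6: → [8,11),[7,10),[6,9); WM=9
i=10 t=11 v=2: → [11,14),[10,13),[9,12); WM=10; [7,10) fires=15
i=11 t=13 v=8: → [13,16),[12,15),[11,14); WM=12; [8,11) fires=13 [9,12) fires=9
i=12 t=15 v=5: → [15,18),[14,17),[13,16); WM=14; [10,13) fires=9 [11,14) fires=10
i=13 t=17 v=2: → [17,20),[16,19),[15,18); WM=16; [12,15) fires=8 [13,16) fires=13
i=14 t=18 v=1: → [18,21),[17,20),[16,19); WM=17; [14,17) fires=5
i=15 t=17 v=7: → [17,20),[16,19),[15,18); WM=17
i=16 t=19 v=8: → [19,22),[18,21),[17,20); WM=18; [15,18) fires=14
i=17 t=13 v=1: DROP (t<18-3); WM=18

17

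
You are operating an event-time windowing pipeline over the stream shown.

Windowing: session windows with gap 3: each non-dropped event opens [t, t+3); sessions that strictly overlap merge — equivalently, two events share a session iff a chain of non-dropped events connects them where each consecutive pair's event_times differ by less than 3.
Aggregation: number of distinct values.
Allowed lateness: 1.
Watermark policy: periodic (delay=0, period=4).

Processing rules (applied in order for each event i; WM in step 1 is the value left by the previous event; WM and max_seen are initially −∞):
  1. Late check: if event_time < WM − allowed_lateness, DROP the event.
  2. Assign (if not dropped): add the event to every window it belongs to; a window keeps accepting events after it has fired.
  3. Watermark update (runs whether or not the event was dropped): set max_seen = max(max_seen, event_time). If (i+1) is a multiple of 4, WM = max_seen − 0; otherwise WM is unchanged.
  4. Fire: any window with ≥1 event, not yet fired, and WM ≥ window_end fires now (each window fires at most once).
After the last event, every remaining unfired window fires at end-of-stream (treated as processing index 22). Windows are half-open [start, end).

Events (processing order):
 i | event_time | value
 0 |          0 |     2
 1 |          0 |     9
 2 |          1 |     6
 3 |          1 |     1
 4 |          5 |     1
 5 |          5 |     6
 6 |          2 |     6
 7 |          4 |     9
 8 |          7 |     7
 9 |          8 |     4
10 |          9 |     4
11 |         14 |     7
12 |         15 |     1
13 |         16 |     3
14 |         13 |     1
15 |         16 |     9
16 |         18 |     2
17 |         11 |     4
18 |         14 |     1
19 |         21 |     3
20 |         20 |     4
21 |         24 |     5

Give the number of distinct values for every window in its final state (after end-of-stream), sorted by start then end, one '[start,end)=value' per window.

i=0 t=0 v=2: → [0,3); WM=−∞
i=1 t=0 v=9: → [0,3); WM=−∞
i=2 t=1 v=6: → [0,4); WM=−∞
i=3 t=1 v=1: → [0,4); WM=1
i=4 t=5 v=1: → [5,8); WM=1
i=5 t=5 v=6: → [5,8); WM=1
i=6 t=2 v=6: → [0,5); WM=1
i=7 t=4 v=9: → [0,8); WM=5
i=8 t=7 v=7: → [0,10); WM=5
i=9 t=8 v=4: → [0,11); WM=5
i=10 t=9 v=4: → [0,12); WM=5
i=11 t=14 v=7: → [14,17); WM=14
i=12 t=15 v=1: → [14,18); WM=14
i=13 t=16 v=3: → [14,19); WM=14
i=14 t=13 v=1: → [13,19); WM=14
i=15 t=16 v=9: → [13,19); WM=16
i=16 t=18 v=2: → [13,21); WM=16
i=17 t=11 v=4: DROP (t<16-1); WM=16
i=18 t=14 v=1: DROP (t<16-1); WM=16
i=19 t=21 v=3: → [21,24); WM=21
i=20 t=20 v=4: → [13,24); WM=21
i=21 t=24 v=5: → [24,27); WM=21

[0,12)=6 [13,24)=6 [24,27)=1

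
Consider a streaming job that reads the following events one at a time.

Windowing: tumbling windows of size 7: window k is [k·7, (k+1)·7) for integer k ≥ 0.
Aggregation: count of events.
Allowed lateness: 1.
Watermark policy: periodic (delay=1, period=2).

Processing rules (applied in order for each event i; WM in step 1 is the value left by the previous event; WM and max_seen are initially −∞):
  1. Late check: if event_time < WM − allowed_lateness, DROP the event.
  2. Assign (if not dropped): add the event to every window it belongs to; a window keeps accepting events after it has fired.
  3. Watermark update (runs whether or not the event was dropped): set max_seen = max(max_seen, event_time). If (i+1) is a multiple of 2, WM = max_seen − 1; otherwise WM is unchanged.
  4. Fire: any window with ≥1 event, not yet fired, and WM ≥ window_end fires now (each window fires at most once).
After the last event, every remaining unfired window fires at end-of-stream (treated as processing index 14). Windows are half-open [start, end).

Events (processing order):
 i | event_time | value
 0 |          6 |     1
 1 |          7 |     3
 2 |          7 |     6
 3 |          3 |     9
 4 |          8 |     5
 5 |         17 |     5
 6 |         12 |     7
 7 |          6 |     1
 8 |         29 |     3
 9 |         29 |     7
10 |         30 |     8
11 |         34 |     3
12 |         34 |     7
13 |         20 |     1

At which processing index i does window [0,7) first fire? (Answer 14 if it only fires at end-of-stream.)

i=0 t=6 v=1: → [0,7); WM=−∞
i=1 t=7 v=3: → [7,14); WM=6
i=2 t=7 v=6: → [7,14); WM=6
i=3 t=3 v=9: DROP (t<6-1); WM=6
i=4 t=8 v=5: → [7,14); WM=6
i=5 t=17 v=5: → [14,21); WM=16; [0,7) fires=1 [7,14) fires=3
i=6 t=12 v=7: DROP (t<16-1); WM=16
i=7 t=6 v=1: DROP (t<16-1); WM=16
i=8 t=29 v=3: → [28,35); WM=16
i=9 t=29 v=7: → [28,35); WM=28; [14,21) fires=1
i=10 t=30 v=8: → [28,35); WM=28
i=11 t=34 v=3: → [28,35); WM=33
i=12 t=34 v=7: → [28,35); WM=33
i=13 t=20 v=1: DROP (t<33-1); WM=33

5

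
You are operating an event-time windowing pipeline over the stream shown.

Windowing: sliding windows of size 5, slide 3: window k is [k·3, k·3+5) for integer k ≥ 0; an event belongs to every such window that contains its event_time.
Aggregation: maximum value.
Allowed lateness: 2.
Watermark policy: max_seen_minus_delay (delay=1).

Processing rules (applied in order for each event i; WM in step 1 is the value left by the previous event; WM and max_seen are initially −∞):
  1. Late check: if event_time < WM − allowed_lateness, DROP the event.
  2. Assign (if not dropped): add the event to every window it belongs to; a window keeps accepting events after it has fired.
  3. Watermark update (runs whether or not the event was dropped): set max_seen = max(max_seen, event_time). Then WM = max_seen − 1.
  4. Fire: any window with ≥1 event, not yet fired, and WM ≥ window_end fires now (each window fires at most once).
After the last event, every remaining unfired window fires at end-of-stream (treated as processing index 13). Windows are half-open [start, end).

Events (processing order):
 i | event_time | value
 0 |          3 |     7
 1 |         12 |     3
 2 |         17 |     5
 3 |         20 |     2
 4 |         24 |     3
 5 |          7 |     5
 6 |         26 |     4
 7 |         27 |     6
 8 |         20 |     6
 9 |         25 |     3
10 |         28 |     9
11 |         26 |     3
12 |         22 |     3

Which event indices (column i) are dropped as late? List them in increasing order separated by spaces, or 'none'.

5 8 12

i=0 t=3 v=7: → [3,8),[0,5); WM=2
i=1 t=12 v=3: → [12,17),[9,14); WM=11; [0,5) fires=7 [3,8) fires=7
i=2 t=17 v=5: → [15,20); WM=16; [9,14) fires=3
i=3 t=20 v=2: → [18,23); WM=19; [12,17) fires=3
i=4 t=24 v=3: → [24,29),[21,26); WM=23; [15,20) fires=5 [18,23) fires=2
i=5 t=7 v=5: DROP (t<23-2); WM=23
i=6 t=26 v=4: → [24,29); WM=25
i=7 t=27 v=6: → [27,32),[24,29); WM=26; [21,26) fires=3
i=8 t=20 v=6: DROP (t<26-2); WM=26
i=9 t=25 v=3: → [24,29),[21,26); WM=26
i=10 t=28 v=9: → [27,32),[24,29); WM=27
i=11 t=26 v=3: → [24,29); WM=27
i=12 t=22 v=3: DROP (t<27-2); WM=27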